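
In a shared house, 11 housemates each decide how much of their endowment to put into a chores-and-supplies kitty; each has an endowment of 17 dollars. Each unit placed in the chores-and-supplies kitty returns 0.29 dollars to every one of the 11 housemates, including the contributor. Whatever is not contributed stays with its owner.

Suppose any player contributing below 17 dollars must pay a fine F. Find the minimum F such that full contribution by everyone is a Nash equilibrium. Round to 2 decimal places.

Given the others contribute fully, the best deviation is to contribute 0 (any partial contribution still incurs the fine and gives up units whose private return 0.29 is below 1).
Deviating from 17 to 0 saves 17 dollars but forfeits the deviator's share of the drop in the chores-and-supplies kitty: 0.29 × 17 = 4.93.
So the deviation gain is 17 − 4.93 = 12.07, and the fine must be at least 12.07 dollars to wipe it out.

12.07 dollars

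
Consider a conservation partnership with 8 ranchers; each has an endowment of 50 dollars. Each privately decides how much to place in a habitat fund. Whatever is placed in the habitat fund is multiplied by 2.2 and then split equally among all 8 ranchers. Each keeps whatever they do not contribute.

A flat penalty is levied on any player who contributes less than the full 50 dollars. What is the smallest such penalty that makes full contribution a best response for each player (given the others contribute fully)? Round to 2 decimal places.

36.25 dollars

Given the others contribute fully, the best deviation is to contribute 0 (any partial contribution still incurs the fine and gives up units whose private return 0.2750 is below 1).
Deviating from 50 to 0 saves 50 dollars but forfeits the deviator's share of the drop in the habitat fund: 2.2/8 × 50 = 13.75.
So the deviation gain is 50 − 13.75 = 36.25, and the fine must be at least 36.25 dollars to wipe it out.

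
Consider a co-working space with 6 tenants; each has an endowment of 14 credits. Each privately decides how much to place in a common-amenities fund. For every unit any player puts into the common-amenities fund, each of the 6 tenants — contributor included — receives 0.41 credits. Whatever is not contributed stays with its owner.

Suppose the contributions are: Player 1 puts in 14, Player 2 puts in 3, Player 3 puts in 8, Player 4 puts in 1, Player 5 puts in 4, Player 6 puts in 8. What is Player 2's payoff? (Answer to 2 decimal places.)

Total contributed: 14 + 3 + 8 + 1 + 4 + 8 = 38.
Each receives 0.41 × 38 = 15.58 from the common-amenities fund.
Player 2 keeps 14 − 3 = 11, so Player 2's payoff is 11 + 15.58 = 26.58.

26.58 credits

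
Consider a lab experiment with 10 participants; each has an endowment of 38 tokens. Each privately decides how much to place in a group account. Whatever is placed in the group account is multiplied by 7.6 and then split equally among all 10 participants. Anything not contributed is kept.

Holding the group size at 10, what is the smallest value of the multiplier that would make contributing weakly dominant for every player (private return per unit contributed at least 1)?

A contributed unit returns (multiplier)/10 to its contributor.
This reaches 1 exactly when the multiplier is 10.

10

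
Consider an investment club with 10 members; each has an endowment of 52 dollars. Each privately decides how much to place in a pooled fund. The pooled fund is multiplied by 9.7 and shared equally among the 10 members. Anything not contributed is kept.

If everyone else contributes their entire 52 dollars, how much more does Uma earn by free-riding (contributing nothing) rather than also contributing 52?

Switching from a contribution of 52 to 0 lets Uma keep an extra 52 dollars, but lowers the pooled fund by 52, which costs Uma their own share of that drop: 9.7/10 × 52 = 50.44.
Net gain = 52 − 50.44 = 1.56. The private return per contributed unit (0.9700) is below 1, so free-riding is indeed the best response regardless of what the others do.

1.56 dollars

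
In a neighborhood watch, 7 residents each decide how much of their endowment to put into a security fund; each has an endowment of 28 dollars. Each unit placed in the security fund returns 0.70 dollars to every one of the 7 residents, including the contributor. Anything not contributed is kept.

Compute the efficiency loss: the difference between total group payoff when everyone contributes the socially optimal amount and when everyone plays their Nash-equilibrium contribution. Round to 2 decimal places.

The private return per contributed unit is 0.70 < 1, so contributing 0 is dominant for every player. At the Nash equilibrium everyone keeps their 28, and the group total is 7 × 28 = 196.
Each contributed unit returns 4.900 to the group as a whole (0.70 to each of 7 players), which exceeds 1, so the social optimum is full contribution: group total = 4.900 × 196 = 960.40.
Efficiency loss = 960.40 − 196 = 764.40.

764.40 dollars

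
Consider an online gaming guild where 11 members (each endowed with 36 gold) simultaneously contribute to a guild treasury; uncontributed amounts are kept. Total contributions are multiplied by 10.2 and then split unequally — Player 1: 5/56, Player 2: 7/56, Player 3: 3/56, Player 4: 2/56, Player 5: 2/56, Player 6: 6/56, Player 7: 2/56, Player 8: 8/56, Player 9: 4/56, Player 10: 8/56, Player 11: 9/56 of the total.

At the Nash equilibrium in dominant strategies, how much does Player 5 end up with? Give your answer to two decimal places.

101.57 gold

A player with share s gets back 10.2·s per unit contributed, so full contribution is dominant for anyone with s > 1/10.2 = 0.0980 and zero contribution is dominant for anyone below.
Player 2, Player 6, Player 8, Player 10 and Player 11 clear that bar, contributing 36 each; the remaining 6 contribute 0. Total contributed: 180.
Player 5 keeps 36 and receives 10.2 × 180 × 2/56 = 65.57 from the guild treasury, for a payoff of 101.57.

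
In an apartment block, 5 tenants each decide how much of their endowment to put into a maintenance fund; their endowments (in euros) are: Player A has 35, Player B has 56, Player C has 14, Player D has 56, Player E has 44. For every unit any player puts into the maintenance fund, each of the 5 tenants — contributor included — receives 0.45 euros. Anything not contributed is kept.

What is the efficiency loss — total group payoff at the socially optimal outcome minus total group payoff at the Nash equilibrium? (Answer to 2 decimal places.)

The private return per contributed unit is 0.45 < 1 for everyone, so the Nash equilibrium is zero contribution and the group total is Σ E_j = 35 + 56 + 14 + 56 + 44 = 205.
Each contributed unit returns 2.250 to the group, so the social optimum is full contribution by everyone: group total = 2.250 × 205 = 461.25.
Efficiency loss = (2.250 − 1) × 205 = 256.25.

256.25 euros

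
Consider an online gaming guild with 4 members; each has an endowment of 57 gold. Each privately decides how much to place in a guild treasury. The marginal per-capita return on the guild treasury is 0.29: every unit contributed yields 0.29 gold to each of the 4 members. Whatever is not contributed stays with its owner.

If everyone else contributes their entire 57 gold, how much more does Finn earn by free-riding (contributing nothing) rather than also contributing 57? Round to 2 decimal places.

40.47 gold

Switching from a contribution of 57 to 0 lets Finn keep an extra 57 gold, but lowers the guild treasury by 57, which costs Finn their own share of that drop: 0.29 × 57 = 16.53.
Net gain = 57 − 16.53 = 40.47. The private return per contributed unit (0.29) is below 1, so free-riding is indeed the best response regardless of what the others do.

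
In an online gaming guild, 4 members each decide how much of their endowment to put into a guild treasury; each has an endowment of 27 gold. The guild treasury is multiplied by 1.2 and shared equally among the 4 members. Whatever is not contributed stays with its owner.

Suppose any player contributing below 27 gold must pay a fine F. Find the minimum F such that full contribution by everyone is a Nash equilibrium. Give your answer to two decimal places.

18.90 gold

Given the others contribute fully, the best deviation is to contribute 0 (any partial contribution still incurs the fine and gives up units whose private return 0.3000 is below 1).
Deviating from 27 to 0 saves 27 gold but forfeits the deviator's share of the drop in the guild treasury: 1.2/4 × 27 = 8.10.
So the deviation gain is 27 − 8.10 = 18.90, and the fine must be at least 18.90 gold to wipe it out.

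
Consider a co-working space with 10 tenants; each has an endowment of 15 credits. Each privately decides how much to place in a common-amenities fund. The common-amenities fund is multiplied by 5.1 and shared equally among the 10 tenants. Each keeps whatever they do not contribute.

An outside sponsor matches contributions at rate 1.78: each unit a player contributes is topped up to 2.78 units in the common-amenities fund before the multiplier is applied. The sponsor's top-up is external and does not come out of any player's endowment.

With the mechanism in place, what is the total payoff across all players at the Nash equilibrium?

The effective private return per unit is now 5.1 × 2.78 / 10 = 1.4178 > 1, so every player's dominant strategy flips to full contribution.
At the Nash equilibrium everyone contributes 15. Group total payoff = 5.1 × 2.78 × 150 = 2126.70.

2126.70 credits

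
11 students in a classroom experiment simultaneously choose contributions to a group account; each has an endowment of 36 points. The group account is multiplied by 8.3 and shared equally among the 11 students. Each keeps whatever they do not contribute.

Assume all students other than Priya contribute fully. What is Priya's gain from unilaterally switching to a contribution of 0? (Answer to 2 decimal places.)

8.84 points

Switching from a contribution of 36 to 0 lets Priya keep an extra 36 points, but lowers the group account by 36, which costs Priya their own share of that drop: 8.3/11 × 36 = 27.16.
Net gain = 36 − 27.16 = 8.84. The private return per contributed unit (0.7545) is below 1, so free-riding is indeed the best response regardless of what the others do.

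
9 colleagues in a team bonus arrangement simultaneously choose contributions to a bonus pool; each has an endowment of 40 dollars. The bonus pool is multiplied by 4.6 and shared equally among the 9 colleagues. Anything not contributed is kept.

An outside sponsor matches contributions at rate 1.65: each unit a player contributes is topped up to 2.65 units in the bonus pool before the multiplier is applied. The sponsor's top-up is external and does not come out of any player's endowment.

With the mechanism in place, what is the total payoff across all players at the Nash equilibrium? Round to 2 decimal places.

With the mechanism, a contributed unit returns 4.6 × 2.65 / 9 = 1.3544 per unit of net cost to the contributor — now above 1 — so contributing fully is weakly dominant for every player.
So the Nash equilibrium is full contribution by all 9; the group earns 4.6 × 2.65 × 360 = 4388.40.

4388.40 dollars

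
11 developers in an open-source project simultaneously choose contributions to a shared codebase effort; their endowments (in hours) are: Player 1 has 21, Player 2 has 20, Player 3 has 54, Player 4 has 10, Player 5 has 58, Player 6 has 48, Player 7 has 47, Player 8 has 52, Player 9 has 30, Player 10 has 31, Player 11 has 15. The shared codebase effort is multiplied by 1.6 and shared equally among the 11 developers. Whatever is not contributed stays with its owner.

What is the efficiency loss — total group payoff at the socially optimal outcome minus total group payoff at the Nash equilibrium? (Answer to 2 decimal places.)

231.60 hours

The private return per contributed unit is 1.6/11 = 0.1455 < 1 for every player regardless of endowment, so the Nash equilibrium is zero contribution and the group total is Σ E_j = 21 + 20 + 54 + 10 + 58 + 48 + 47 + 52 + 30 + 31 + 15 = 386.
Each contributed unit returns 1.600 to the group, so the social optimum is full contribution by everyone: group total = 1.600 × 386 = 617.60.
Efficiency loss = (1.600 − 1) × 386 = 231.60.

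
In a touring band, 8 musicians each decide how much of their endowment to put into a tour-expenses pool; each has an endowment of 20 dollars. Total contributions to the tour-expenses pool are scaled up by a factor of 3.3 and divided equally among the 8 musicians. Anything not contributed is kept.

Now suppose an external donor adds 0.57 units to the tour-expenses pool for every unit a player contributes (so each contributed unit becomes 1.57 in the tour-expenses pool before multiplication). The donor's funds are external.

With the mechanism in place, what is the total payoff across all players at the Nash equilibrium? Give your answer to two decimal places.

With the mechanism, a contributed unit returns 3.3 × 1.57 / 8 = 0.6476 per unit of net cost — still below 1 — so contributing 0 remains dominant for every player.
Everyone keeps their endowment and the group total is 8 × 20 = 160.

160.00 dollars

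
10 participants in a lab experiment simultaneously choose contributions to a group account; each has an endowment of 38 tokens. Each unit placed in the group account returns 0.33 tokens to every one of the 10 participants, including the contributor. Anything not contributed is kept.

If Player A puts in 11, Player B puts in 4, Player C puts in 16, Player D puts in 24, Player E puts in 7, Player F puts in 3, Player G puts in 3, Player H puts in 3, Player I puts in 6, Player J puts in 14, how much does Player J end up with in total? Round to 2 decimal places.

Total contributed: 11 + 4 + 16 + 24 + 7 + 3 + 3 + 3 + 6 + 14 = 91.
Each receives 0.33 × 91 = 30.03 from the group account.
Player J keeps 38 − 14 = 24, so Player J's payoff is 24 + 30.03 = 54.03.

54.03 tokens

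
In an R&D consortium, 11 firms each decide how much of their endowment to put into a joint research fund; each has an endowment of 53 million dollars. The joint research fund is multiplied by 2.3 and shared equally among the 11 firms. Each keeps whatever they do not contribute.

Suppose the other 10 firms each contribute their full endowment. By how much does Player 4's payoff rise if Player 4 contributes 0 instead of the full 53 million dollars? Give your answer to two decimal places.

41.92 million dollars

Switching from a contribution of 53 to 0 lets Player 4 keep an extra 53 million dollars, but lowers the joint research fund by 53, which costs Player 4 their own share of that drop: 2.3/11 × 53 = 11.08.
Net gain = 53 − 11.08 = 41.92. The private return per contributed unit (0.2091) is below 1, so free-riding is indeed the best response regardless of what the others do.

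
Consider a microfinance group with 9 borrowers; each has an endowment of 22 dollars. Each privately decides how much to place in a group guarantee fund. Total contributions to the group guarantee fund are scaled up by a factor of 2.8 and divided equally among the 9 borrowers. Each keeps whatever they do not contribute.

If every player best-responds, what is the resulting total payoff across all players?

198.00 dollars

Each contributed unit returns 2.8/9 = 0.3111 to its contributor — below 1 — so contributing 0 is dominant for every player. At the Nash equilibrium everyone keeps their 22, and the group total is 9 × 22 = 198.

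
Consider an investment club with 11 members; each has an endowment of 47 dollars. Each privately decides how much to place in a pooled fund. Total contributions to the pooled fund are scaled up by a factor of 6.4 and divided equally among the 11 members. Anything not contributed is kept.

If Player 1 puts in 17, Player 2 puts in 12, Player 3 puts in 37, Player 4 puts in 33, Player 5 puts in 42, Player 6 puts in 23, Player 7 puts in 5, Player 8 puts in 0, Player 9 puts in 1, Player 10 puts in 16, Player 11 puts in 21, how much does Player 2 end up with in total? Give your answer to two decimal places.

155.44 dollars

Total contributed: 17 + 12 + 37 + 33 + 42 + 23 + 5 + 0 + 1 + 16 + 21 = 207.
Each receives 6.4 × 207 / 11 = 120.44 from the pooled fund.
Player 2 keeps 47 − 12 = 35, so Player 2's payoff is 35 + 120.44 = 155.44.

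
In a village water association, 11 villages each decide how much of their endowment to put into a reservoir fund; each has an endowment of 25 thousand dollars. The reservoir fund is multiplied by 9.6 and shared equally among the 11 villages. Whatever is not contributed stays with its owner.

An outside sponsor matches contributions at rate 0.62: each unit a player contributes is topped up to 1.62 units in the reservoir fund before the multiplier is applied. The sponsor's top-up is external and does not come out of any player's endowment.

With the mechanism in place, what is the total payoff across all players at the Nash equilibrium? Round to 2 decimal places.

Under the mechanism each unit contributed yields 9.6 × 1.62 / 11 = 1.4138 back to its contributor per unit of net cost, which exceeds 1, making full contribution the dominant choice for everyone.
So the Nash equilibrium is full contribution by all 11; the group earns 9.6 × 1.62 × 275 = 4276.80.

4276.80 thousand dollars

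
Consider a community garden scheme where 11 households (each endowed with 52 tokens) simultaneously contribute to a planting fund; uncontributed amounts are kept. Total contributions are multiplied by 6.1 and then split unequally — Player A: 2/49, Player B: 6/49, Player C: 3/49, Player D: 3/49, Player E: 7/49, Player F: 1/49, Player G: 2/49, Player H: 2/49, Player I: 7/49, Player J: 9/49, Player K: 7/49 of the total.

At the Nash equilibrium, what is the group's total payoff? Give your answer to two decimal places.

For player j, contributing a unit is worthwhile iff 6.1 × (j's share) ≥ 1, i.e. iff j's share is at least 0.1639.
Player J alone (share 9/49) is above the threshold, contributing 52; the remaining 10 contribute 0. Total contributed: 52.
The planting fund pays out 6.1 × 52 = 317.20 in total (split across the unequal shares, but the aggregate is all that matters for the group sum).
The 10 free-riders keep 52 each, adding 520. Group total = 520 + 317.20 = 837.20.

837.20 tokens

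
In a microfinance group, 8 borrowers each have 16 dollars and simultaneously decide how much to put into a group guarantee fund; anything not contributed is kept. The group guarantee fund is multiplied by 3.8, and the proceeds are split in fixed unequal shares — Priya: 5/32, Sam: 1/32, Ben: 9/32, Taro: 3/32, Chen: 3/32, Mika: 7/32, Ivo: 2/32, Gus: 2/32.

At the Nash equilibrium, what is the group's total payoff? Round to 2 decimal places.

A player with share s gets back 3.8·s per unit contributed, so full contribution is dominant for anyone with s > 1/3.8 = 0.2632 and zero contribution is dominant for anyone below.
The only share above 0.2632 is Ben's 9/32, contributing 16; the remaining 7 contribute 0. Total contributed: 16.
The group guarantee fund pays out 3.8 × 16 = 60.80 in total (split across the unequal shares, but the aggregate is all that matters for the group sum).
The 7 free-riders keep 16 each, adding 112. Group total = 112 + 60.80 = 172.80.

172.80 dollars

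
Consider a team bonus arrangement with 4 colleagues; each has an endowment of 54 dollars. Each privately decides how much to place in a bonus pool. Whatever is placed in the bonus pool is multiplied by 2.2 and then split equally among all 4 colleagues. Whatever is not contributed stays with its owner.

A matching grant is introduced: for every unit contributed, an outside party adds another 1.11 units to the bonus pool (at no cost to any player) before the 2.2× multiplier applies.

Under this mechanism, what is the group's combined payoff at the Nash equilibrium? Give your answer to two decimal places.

Under the mechanism each unit contributed yields 2.2 × 2.11 / 4 = 1.1605 back to its contributor per unit of net cost, which exceeds 1, making full contribution the dominant choice for everyone.
At the Nash equilibrium everyone contributes 54. Group total payoff = 2.2 × 2.11 × 216 = 1002.67.

1002.67 dollars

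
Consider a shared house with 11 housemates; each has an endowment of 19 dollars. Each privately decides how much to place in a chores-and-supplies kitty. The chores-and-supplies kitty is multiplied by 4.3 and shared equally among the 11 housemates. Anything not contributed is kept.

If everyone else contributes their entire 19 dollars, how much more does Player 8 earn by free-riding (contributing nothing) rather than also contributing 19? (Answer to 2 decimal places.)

Switching from a contribution of 19 to 0 lets Player 8 keep an extra 19 dollars, but lowers the chores-and-supplies kitty by 19, which costs Player 8 their own share of that drop: 4.3/11 × 19 = 7.43.
Net gain = 19 − 7.43 = 11.57. The private return per contributed unit (0.3909) is below 1, so free-riding is indeed the best response regardless of what the others do.

11.57 dollars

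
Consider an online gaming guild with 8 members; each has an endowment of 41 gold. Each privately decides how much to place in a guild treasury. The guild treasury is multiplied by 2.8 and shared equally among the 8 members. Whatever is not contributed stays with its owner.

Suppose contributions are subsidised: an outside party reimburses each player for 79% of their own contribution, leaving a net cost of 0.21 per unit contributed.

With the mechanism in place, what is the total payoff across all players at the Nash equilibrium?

1177.52 gold

Under the mechanism each unit contributed yields (2.8/8) / 0.21 = 1.6667 back to its contributor per unit of net cost, which exceeds 1, making full contribution the dominant choice for everyone.
At the Nash equilibrium everyone contributes 41. Group total payoff = 8 × (41 × 0.79 + 2.8 × 41) = 1177.52.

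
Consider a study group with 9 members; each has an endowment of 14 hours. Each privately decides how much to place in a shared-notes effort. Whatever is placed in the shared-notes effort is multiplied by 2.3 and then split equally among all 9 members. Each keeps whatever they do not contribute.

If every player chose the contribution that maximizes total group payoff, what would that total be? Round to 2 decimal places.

289.80 hours

Each contributed unit returns 2.300 to the group as a whole (0.2556 to each of 9 players), which exceeds 1, so the social optimum is full contribution: group total = 2.300 × 126 = 289.80.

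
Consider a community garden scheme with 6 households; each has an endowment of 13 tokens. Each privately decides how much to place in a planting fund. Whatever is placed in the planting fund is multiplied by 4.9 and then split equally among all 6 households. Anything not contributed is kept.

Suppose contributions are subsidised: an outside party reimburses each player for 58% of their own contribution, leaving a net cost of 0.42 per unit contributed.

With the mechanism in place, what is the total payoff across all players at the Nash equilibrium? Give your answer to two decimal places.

With the mechanism, a contributed unit returns (4.9/6) / 0.42 = 1.9444 per unit of net cost to the contributor — now above 1 — so contributing fully is weakly dominant for every player.
So the Nash equilibrium is full contribution by all 6; the group earns 6 × (13 × 0.58 + 4.9 × 13) = 427.44.

427.44 tokens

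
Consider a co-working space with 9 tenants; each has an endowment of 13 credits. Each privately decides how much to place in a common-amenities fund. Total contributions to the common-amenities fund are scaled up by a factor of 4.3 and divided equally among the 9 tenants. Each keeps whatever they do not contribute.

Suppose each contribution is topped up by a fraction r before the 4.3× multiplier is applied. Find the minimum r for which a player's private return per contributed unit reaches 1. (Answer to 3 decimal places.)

With matching at rate r, one contributed unit becomes (1 + r) in the common-amenities fund and returns 4.3 × (1 + r) / 9 to the contributor.
Setting this equal to 1: 1 + r = 9/4.3 = 2.0930.
So the minimum matching rate is r = 2.0930 − 1 = 1.093.

1.093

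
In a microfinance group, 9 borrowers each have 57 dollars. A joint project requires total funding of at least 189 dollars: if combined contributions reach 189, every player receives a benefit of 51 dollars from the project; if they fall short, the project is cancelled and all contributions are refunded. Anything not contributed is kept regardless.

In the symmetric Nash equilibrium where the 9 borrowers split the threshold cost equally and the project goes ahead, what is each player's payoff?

87 dollars

Equal share of the threshold: 189/9 = 21.
At this profile no one gains by cutting their contribution: any cut drops the total below 189, the project is cancelled, contributions are refunded, and the deviator ends with 57, which is less than 57 − 21 + 51 = 87. Contributing more than 21 just wastes the excess. So contributing exactly 21 is a best response.
Each player's payoff: 57 − 21 + 51 = 87.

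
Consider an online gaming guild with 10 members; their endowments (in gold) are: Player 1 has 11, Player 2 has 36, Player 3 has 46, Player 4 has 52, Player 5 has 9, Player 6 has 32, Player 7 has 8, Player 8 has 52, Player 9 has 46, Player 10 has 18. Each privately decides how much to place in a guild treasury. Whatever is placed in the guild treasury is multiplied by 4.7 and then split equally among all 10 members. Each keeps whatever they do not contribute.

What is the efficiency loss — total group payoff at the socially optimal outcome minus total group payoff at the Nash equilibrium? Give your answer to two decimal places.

1147.00 gold

The private return per contributed unit is 4.7/10 = 0.4700 < 1 for every player regardless of endowment, so the Nash equilibrium is zero contribution and the group total is Σ E_j = 11 + 36 + 46 + 52 + 9 + 32 + 8 + 52 + 46 + 18 = 310.
Each contributed unit returns 4.700 to the group, so the social optimum is full contribution by everyone: group total = 4.700 × 310 = 1457.00.
Efficiency loss = (4.700 − 1) × 310 = 1147.00.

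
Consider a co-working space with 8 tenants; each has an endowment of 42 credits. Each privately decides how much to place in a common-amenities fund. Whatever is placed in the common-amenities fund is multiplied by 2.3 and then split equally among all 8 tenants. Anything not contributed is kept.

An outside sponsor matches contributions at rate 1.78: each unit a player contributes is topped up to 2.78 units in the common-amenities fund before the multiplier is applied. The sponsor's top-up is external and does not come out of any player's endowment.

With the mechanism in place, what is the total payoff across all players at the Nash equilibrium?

336.00 credits

With the mechanism, a contributed unit returns 2.3 × 2.78 / 8 = 0.7993 per unit of net cost — still below 1 — so contributing 0 remains dominant for every player.
Everyone keeps their endowment and the group total is 8 × 42 = 336.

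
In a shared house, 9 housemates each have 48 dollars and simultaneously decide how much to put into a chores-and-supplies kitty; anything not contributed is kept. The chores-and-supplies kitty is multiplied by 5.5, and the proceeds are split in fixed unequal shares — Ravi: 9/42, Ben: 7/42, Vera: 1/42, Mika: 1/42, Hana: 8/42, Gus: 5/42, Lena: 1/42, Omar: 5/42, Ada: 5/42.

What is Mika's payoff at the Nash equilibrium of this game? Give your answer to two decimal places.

60.57 dollars

For player j, contributing a unit is worthwhile iff 5.5 × (j's share) ≥ 1, i.e. iff j's share is at least 0.1818.
The shares above 0.1818 belong to Ravi and Hana, contributing 48 each; the remaining 7 contribute 0. Total contributed: 96.
Mika keeps 48 and receives 5.5 × 96 × 1/42 = 12.57 from the chores-and-supplies kitty, for a payoff of 60.57.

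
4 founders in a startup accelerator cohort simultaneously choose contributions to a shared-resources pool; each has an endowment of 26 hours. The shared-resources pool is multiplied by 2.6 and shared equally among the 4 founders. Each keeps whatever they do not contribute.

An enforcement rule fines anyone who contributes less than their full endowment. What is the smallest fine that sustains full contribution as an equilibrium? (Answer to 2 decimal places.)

Given the others contribute fully, the best deviation is to contribute 0 (any partial contribution still incurs the fine and gives up units whose private return 0.6500 is below 1).
Deviating from 26 to 0 saves 26 hours but forfeits the deviator's share of the drop in the shared-resources pool: 2.6/4 × 26 = 16.90.
So the deviation gain is 26 − 16.90 = 9.10, and the fine must be at least 9.10 hours to wipe it out.

9.10 hours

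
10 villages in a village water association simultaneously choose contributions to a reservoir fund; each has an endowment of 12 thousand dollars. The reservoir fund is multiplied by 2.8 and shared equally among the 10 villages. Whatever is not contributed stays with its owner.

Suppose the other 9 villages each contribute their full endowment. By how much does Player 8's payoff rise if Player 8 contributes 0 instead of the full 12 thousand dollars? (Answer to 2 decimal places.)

8.64 thousand dollars

Switching from a contribution of 12 to 0 lets Player 8 keep an extra 12 thousand dollars, but lowers the reservoir fund by 12, which costs Player 8 their own share of that drop: 2.8/10 × 12 = 3.36.
Net gain = 12 − 3.36 = 8.64. The private return per contributed unit (0.2800) is below 1, so free-riding is indeed the best response regardless of what the others do.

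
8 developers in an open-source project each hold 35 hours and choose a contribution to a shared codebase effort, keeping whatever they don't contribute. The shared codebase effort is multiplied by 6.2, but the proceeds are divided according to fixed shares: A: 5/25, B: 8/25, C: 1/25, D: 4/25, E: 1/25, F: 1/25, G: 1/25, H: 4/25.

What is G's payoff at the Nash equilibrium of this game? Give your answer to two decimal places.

52.36 hours

Each unit j contributes comes back to j as 6.2 × (j's share), so j prefers to contribute only if that share exceeds 1/6.2 = 0.1613; otherwise keeping the unit dominates.
The shares above 0.1613 belong to A and B, contributing 35 each; the remaining 6 contribute 0. Total contributed: 70.
G keeps 35 and receives 6.2 × 70 × 1/25 = 17.36 from the shared codebase effort, for a payoff of 52.36.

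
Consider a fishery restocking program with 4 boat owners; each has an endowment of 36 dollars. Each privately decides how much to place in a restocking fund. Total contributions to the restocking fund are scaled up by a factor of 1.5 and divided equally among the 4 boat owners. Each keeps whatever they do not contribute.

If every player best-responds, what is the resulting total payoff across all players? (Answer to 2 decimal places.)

144.00 dollars

Each contributed unit returns 1.5/4 = 0.3750 to its contributor — below 1 — so contributing 0 is dominant for every player. At the Nash equilibrium everyone keeps their 36, and the group total is 4 × 36 = 144.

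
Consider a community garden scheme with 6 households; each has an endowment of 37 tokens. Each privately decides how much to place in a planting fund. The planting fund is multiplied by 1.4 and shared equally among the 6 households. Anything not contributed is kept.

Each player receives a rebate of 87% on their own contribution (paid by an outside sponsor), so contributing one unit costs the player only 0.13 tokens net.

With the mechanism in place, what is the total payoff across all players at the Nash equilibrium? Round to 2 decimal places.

503.94 tokens

The effective private return per unit is now (1.4/6) / 0.13 = 1.7949 > 1, so every player's dominant strategy flips to full contribution.
So the Nash equilibrium is full contribution by all 6; the group earns 6 × (37 × 0.87 + 1.4 × 37) = 503.94.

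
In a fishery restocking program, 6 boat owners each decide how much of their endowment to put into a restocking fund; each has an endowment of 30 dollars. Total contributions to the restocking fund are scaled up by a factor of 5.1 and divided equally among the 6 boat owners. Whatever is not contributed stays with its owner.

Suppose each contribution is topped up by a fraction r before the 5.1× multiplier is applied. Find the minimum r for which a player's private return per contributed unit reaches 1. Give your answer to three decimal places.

With matching at rate r, one contributed unit becomes (1 + r) in the restocking fund and returns 5.1 × (1 + r) / 6 to the contributor.
Setting this equal to 1: 1 + r = 6/5.1 = 1.1765.
So the minimum matching rate is r = 1.1765 − 1 = 0.176.

0.176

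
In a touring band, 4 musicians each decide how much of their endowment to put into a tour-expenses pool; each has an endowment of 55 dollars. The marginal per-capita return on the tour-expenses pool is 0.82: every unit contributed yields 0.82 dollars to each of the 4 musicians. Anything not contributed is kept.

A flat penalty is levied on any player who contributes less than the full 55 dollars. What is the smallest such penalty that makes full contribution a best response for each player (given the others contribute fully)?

9.90 dollars

Given the others contribute fully, the best deviation is to contribute 0 (any partial contribution still incurs the fine and gives up units whose private return 0.82 is below 1).
Deviating from 55 to 0 saves 55 dollars but forfeits the deviator's share of the drop in the tour-expenses pool: 0.82 × 55 = 45.10.
So the deviation gain is 55 − 45.10 = 9.90, and the fine must be at least 9.90 dollars to wipe it out.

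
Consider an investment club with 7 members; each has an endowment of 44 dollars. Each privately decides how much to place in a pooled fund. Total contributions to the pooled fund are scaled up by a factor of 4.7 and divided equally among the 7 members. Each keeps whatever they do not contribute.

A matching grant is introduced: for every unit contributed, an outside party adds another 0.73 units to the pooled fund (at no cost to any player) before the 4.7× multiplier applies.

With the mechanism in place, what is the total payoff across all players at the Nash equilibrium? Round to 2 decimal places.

With the mechanism, a contributed unit returns 4.7 × 1.73 / 7 = 1.1616 per unit of net cost to the contributor — now above 1 — so contributing fully is weakly dominant for every player.
So the Nash equilibrium is full contribution by all 7; the group earns 4.7 × 1.73 × 308 = 2504.35.

2504.35 dollars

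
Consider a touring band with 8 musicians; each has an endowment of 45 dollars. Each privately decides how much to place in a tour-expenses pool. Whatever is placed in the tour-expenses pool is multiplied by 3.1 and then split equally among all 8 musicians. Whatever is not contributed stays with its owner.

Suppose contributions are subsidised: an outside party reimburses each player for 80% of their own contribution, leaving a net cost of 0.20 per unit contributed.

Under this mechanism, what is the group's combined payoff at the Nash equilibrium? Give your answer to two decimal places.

Under the mechanism each unit contributed yields (3.1/8) / 0.20 = 1.9375 back to its contributor per unit of net cost, which exceeds 1, making full contribution the dominant choice for everyone.
At the Nash equilibrium everyone contributes 45. Group total payoff = 8 × (45 × 0.80 + 3.1 × 45) = 1404.00.

1404.00 dollars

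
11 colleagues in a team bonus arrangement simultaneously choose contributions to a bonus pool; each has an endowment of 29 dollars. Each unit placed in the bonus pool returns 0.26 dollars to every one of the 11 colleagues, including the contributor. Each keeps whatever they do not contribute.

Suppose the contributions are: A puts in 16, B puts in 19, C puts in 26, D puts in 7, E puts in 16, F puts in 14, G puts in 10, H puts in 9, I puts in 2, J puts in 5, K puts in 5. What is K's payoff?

Total contributed: 16 + 19 + 26 + 7 + 16 + 14 + 10 + 9 + 2 + 5 + 5 = 129.
Each receives 0.26 × 129 = 33.54 from the bonus pool.
K keeps 29 − 5 = 24, so K's payoff is 24 + 33.54 = 57.54.

57.54 dollars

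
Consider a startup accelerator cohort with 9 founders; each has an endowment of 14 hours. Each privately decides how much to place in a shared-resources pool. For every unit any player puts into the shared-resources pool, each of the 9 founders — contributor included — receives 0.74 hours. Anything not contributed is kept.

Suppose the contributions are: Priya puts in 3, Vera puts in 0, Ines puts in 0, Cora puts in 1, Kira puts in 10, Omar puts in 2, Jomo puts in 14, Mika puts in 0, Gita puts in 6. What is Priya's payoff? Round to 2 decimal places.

37.64 hours

Total contributed: 3 + 0 + 0 + 1 + 10 + 2 + 14 + 0 + 6 = 36.
Each receives 0.74 × 36 = 26.64 from the shared-resources pool.
Priya keeps 14 − 3 = 11, so Priya's payoff is 11 + 26.64 = 37.64.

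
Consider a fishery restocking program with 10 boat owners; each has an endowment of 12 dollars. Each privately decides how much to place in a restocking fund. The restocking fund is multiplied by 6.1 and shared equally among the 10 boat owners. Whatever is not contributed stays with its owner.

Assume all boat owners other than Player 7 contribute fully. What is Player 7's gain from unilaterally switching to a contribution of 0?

Switching from a contribution of 12 to 0 lets Player 7 keep an extra 12 dollars, but lowers the restocking fund by 12, which costs Player 7 their own share of that drop: 6.1/10 × 12 = 7.32.
Net gain = 12 − 7.32 = 4.68. The private return per contributed unit (0.6100) is below 1, so free-riding is indeed the best response regardless of what the others do.

4.68 dollars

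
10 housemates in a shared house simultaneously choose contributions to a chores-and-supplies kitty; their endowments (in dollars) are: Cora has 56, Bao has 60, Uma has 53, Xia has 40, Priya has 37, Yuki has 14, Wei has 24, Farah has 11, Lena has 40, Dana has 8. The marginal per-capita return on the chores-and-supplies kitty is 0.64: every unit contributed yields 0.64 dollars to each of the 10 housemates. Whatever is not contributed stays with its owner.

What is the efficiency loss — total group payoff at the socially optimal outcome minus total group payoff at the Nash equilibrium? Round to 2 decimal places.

1852.20 dollars

The private return per contributed unit is 0.64 < 1 for everyone, so the Nash equilibrium is zero contribution and the group total is Σ E_j = 56 + 60 + 53 + 40 + 37 + 14 + 24 + 11 + 40 + 8 = 343.
Each contributed unit returns 6.400 to the group, so the social optimum is full contribution by everyone: group total = 6.400 × 343 = 2195.20.
Efficiency loss = (6.400 − 1) × 343 = 1852.20.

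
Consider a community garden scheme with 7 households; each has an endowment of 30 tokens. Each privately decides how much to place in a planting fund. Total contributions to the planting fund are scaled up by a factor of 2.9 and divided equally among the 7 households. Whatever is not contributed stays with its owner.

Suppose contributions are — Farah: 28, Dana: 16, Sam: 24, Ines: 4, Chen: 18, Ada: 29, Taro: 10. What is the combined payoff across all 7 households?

455.10 tokens

Total contributed: 28 + 16 + 24 + 4 + 18 + 29 + 10 = 129; total kept: 7 × 30 − 129 = 81.
The planting fund pays out 2.9 × 129 = 374.10 in aggregate.
Group total = 81 + 374.10 = 455.10.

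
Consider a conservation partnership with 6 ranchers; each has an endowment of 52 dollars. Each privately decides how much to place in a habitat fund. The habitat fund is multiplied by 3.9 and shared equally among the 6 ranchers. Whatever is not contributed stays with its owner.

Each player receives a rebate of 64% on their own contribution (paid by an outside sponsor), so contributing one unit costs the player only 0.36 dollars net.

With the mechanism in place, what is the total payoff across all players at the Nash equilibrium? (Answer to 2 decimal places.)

With the mechanism, a contributed unit returns (3.9/6) / 0.36 = 1.8056 per unit of net cost to the contributor — now above 1 — so contributing fully is weakly dominant for every player.
So the Nash equilibrium is full contribution by all 6; the group earns 6 × (52 × 0.64 + 3.9 × 52) = 1416.48.

1416.48 dollars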